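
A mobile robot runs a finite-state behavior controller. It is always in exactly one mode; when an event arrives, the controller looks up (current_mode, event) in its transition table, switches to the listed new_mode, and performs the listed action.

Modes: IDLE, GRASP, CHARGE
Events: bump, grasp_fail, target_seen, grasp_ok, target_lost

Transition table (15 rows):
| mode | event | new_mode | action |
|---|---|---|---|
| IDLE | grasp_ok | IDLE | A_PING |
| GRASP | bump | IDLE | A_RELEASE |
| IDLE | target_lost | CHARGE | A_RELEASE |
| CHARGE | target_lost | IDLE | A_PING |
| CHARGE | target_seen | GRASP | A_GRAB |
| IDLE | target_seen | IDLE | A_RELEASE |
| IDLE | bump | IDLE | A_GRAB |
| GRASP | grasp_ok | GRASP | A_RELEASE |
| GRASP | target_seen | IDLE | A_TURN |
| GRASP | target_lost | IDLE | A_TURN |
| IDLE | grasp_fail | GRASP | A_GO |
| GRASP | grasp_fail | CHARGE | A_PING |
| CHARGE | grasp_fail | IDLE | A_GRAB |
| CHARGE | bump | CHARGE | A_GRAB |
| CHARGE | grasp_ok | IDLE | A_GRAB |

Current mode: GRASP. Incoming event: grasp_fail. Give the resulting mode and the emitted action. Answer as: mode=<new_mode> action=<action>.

current mode = GRASP; filter table to that mode:
  (GRASP, bump) → (IDLE, A_RELEASE)
  (GRASP, grasp_ok) → (GRASP, A_RELEASE)
  (GRASP, target_seen) → (IDLE, A_TURN)
  (GRASP, target_lost) → (IDLE, A_TURN)
  (GRASP, grasp_fail) → (CHARGE, A_PING)  ← event matches
event = grasp_fail selects (CHARGE, A_PING)

mode=CHARGE action=A_PING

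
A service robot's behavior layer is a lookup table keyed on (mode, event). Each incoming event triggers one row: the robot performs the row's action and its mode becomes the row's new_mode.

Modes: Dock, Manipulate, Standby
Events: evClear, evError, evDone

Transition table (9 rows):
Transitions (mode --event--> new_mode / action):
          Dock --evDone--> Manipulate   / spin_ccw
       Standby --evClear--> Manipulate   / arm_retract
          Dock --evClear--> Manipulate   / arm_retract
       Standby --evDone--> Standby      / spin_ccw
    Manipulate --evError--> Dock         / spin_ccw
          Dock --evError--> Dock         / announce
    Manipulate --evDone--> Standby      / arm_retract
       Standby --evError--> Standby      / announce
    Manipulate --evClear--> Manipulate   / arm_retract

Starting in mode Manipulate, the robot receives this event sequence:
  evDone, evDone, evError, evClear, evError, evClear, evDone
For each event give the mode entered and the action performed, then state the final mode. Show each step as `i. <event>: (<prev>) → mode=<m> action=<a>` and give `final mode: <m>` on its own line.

final mode: Standby

1. evDone: (Manipulate) → mode=Standby action=arm_retract
2. evDone: (Standby) → mode=Standby action=spin_ccw
3. evError: (Standby) → mode=Standby action=announce
4. evClear: (Standby) → mode=Manipulate action=arm_retract
5. evError: (Manipulate) → mode=Dock action=spin_ccw
6. evClear: (Dock) → mode=Manipulate action=arm_retract
7. evDone: (Manipulate) → mode=Standby action=arm_retract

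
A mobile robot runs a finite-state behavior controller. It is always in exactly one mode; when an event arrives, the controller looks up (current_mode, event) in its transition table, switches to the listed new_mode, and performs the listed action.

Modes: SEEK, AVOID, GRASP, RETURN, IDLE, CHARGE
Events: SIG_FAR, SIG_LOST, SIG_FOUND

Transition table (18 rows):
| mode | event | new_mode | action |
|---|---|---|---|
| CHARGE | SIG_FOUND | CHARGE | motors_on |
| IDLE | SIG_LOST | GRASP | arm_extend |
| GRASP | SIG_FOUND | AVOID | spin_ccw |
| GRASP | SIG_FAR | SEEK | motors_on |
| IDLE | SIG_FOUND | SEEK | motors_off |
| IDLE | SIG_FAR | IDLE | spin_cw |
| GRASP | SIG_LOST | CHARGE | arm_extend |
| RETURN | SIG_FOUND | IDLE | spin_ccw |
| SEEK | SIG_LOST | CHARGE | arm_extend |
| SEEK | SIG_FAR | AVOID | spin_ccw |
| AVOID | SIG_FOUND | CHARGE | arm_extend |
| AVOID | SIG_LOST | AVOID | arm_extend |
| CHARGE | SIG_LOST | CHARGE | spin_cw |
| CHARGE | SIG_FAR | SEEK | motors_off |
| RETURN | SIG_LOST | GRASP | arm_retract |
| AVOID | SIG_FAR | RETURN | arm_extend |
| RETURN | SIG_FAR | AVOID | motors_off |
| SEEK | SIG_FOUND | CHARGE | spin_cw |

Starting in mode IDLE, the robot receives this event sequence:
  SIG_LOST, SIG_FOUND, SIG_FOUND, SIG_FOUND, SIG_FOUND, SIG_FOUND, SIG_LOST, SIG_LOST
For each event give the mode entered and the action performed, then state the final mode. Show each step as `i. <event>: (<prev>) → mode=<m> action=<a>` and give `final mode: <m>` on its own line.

final mode: CHARGE

1. SIG_LOST: (IDLE) → mode=GRASP action=arm_extend
2. SIG_FOUND: (GRASP) → mode=AVOID action=spin_ccw
3. SIG_FOUND: (AVOID) → mode=CHARGE action=arm_extend
4. SIG_FOUND: (CHARGE) → mode=CHARGE action=motors_on
5. SIG_FOUND: (CHARGE) → mode=CHARGE action=motors_on
6. SIG_FOUND: (CHARGE) → mode=CHARGE action=motors_on
7. SIG_LOST: (CHARGE) → mode=CHARGE action=spin_cw
8. SIG_LOST: (CHARGE) → mode=CHARGE action=spin_cw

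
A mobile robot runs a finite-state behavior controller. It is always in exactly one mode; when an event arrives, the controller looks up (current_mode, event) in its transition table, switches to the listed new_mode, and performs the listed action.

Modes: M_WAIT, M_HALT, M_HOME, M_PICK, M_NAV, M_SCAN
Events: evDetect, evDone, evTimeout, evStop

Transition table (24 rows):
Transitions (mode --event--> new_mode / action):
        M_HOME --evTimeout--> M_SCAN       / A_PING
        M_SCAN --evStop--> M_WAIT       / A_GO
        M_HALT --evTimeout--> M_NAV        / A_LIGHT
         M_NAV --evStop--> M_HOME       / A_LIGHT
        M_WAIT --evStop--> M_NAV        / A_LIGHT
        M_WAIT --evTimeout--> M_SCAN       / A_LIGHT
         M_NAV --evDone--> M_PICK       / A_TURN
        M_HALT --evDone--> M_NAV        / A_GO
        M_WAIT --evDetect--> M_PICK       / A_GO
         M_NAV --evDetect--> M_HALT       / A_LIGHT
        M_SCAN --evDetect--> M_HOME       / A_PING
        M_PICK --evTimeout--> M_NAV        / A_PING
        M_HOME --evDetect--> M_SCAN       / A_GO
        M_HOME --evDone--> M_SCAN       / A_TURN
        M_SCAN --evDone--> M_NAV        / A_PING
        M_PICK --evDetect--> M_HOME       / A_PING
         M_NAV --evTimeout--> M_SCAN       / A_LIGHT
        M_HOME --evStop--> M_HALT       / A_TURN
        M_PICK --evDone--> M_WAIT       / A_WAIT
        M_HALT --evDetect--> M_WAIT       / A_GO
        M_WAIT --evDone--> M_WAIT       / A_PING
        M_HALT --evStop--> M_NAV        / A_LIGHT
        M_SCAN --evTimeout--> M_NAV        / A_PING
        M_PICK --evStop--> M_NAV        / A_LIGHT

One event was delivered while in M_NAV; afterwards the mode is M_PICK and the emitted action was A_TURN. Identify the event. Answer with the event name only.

try evDetect: (M_NAV, evDetect) → (M_HALT, A_LIGHT)
try evDone: (M_NAV, evDone) → (M_PICK, A_TURN)  ← matches
try evTimeout: (M_NAV, evTimeout) → (M_SCAN, A_LIGHT)
try evStop: (M_NAV, evStop) → (M_HOME, A_LIGHT)

evDone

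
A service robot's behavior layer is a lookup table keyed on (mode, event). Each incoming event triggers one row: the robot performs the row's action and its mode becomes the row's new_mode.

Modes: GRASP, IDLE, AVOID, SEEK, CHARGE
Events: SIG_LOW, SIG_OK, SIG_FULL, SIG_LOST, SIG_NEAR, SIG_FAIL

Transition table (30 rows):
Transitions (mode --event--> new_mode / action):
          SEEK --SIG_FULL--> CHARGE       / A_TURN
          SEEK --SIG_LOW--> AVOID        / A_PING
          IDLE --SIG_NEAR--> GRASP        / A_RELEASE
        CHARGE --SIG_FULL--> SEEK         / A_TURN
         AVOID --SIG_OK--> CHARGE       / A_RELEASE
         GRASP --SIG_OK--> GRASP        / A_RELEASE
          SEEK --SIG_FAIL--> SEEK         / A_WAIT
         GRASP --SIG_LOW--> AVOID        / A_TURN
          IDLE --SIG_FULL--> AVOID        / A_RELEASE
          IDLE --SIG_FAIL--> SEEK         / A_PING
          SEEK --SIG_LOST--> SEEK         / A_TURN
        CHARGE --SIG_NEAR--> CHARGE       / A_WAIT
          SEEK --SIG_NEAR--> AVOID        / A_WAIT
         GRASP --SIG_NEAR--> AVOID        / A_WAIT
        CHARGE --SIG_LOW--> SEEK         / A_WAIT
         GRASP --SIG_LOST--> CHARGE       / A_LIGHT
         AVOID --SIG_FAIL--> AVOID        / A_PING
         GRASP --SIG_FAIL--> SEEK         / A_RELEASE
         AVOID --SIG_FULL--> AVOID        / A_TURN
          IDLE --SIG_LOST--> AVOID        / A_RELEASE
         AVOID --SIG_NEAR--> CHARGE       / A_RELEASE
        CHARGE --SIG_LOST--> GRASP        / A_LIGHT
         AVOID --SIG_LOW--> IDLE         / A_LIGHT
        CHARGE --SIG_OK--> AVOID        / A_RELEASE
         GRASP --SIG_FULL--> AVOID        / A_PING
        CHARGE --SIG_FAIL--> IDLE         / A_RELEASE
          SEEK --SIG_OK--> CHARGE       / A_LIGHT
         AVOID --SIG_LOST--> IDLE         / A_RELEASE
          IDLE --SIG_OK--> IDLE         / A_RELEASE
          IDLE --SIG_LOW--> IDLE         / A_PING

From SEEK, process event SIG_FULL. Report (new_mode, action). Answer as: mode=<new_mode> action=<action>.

mode=CHARGE action=A_TURN

current mode = SEEK; filter table to that mode:
  (SEEK, SIG_FULL) → (CHARGE, A_TURN)  ← event matches
  (SEEK, SIG_LOW) → (AVOID, A_PING)
  (SEEK, SIG_FAIL) → (SEEK, A_WAIT)
  (SEEK, SIG_LOST) → (SEEK, A_TURN)
  (SEEK, SIG_NEAR) → (AVOID, A_WAIT)
  (SEEK, SIG_OK) → (CHARGE, A_LIGHT)
event = SIG_FULL selects (CHARGE, A_TURN)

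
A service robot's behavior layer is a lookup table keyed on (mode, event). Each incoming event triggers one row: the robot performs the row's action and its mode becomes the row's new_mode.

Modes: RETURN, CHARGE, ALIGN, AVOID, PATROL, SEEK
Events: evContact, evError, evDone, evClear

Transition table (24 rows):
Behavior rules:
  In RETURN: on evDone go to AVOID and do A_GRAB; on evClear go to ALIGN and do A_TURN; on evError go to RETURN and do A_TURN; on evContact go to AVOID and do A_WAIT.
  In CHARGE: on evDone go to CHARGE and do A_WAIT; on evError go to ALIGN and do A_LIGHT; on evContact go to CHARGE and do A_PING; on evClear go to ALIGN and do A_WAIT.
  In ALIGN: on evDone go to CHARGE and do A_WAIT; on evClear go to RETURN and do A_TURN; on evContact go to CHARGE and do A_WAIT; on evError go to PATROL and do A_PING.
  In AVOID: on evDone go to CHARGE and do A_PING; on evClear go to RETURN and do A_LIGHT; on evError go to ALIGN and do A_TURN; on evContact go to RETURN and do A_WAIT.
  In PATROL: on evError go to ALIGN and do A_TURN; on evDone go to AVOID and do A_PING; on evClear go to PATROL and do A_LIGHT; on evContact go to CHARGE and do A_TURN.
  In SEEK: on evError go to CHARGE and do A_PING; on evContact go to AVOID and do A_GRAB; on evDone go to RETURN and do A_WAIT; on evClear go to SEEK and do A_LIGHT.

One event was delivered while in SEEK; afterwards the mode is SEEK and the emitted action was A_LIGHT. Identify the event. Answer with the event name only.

evClear

try evContact: (SEEK, evContact) → (AVOID, A_GRAB)
try evError: (SEEK, evError) → (CHARGE, A_PING)
try evDone: (SEEK, evDone) → (RETURN, A_WAIT)
try evClear: (SEEK, evClear) → (SEEK, A_LIGHT)  ← matches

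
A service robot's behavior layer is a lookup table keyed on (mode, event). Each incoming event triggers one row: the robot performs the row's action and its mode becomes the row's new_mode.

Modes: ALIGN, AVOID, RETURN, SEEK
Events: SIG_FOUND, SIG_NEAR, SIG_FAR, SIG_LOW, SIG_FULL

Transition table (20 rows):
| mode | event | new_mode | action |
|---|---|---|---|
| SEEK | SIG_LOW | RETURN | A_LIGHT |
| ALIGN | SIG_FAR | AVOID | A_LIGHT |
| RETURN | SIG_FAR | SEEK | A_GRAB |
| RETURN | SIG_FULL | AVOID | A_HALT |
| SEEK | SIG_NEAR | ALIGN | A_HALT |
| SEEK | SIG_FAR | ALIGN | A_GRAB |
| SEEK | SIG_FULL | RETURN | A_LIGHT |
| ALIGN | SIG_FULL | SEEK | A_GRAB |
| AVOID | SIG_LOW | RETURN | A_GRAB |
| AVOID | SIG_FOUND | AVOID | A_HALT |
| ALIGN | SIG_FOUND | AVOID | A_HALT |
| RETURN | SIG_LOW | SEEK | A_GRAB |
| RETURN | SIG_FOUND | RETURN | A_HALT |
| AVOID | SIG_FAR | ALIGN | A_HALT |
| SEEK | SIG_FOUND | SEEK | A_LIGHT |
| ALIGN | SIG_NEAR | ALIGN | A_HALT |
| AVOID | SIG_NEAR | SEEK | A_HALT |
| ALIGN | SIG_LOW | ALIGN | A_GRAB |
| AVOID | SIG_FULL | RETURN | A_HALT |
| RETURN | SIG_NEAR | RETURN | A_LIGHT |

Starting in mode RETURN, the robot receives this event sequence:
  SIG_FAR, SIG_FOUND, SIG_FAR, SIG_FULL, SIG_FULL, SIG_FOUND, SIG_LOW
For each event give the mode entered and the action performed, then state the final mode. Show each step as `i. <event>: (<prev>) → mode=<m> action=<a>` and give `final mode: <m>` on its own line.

1. SIG_FAR: (RETURN) → mode=SEEK action=A_GRAB
2. SIG_FOUND: (SEEK) → mode=SEEK action=A_LIGHT
3. SIG_FAR: (SEEK) → mode=ALIGN action=A_GRAB
4. SIG_FULL: (ALIGN) → mode=SEEK action=A_GRAB
5. SIG_FULL: (SEEK) → mode=RETURN action=A_LIGHT
6. SIG_FOUND: (RETURN) → mode=RETURN action=A_HALT
7. SIG_LOW: (RETURN) → mode=SEEK action=A_GRAB

final mode: SEEK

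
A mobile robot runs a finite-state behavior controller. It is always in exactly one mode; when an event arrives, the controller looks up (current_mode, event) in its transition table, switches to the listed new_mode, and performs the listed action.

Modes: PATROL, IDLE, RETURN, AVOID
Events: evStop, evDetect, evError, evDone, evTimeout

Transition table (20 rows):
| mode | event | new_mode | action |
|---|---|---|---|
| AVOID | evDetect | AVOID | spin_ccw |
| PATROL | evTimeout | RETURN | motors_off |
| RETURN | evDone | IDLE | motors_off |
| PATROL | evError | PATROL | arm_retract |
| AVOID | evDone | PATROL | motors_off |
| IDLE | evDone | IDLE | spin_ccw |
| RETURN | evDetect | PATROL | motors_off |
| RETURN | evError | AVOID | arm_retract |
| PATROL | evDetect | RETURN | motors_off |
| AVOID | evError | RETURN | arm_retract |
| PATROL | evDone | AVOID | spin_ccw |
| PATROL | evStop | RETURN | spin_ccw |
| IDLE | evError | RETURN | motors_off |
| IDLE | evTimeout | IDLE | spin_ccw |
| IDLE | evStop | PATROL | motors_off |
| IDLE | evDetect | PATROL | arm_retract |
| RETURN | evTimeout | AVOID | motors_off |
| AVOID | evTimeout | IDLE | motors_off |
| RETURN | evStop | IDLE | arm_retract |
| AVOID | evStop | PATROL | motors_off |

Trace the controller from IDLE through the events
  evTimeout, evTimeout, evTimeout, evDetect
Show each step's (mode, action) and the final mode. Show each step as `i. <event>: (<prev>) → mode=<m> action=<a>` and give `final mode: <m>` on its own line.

1. evTimeout: (IDLE) → mode=IDLE action=spin_ccw
2. evTimeout: (IDLE) → mode=IDLE action=spin_ccw
3. evTimeout: (IDLE) → mode=IDLE action=spin_ccw
4. evDetect: (IDLE) → mode=PATROL action=arm_retract

final mode: PATROL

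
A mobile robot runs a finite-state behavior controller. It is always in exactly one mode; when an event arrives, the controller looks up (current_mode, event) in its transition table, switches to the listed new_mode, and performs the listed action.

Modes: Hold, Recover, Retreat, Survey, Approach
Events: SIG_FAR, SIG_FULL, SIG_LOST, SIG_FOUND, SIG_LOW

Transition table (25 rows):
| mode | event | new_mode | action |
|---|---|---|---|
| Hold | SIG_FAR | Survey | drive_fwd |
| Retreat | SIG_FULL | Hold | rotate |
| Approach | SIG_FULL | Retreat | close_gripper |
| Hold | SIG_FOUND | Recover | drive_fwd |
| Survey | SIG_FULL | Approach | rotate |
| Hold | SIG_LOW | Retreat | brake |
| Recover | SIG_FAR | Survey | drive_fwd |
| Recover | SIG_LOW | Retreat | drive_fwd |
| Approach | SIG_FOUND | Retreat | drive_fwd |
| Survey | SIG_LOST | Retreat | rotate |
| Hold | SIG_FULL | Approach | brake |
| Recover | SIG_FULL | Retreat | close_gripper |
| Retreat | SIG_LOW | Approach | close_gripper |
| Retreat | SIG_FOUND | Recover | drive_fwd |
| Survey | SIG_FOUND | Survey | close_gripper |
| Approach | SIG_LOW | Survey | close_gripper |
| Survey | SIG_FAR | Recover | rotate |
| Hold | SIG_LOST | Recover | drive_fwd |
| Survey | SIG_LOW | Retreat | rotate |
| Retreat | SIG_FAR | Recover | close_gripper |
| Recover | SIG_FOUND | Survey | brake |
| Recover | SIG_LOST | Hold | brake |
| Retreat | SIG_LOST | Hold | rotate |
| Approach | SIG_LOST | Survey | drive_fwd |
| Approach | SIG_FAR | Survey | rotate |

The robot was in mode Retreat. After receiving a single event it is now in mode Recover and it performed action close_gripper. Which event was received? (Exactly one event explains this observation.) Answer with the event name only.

SIG_FAR

try SIG_FAR: (Retreat, SIG_FAR) → (Recover, close_gripper)  ← matches
try SIG_FULL: (Retreat, SIG_FULL) → (Hold, rotate)
try SIG_LOST: (Retreat, SIG_LOST) → (Hold, rotate)
try SIG_FOUND: (Retreat, SIG_FOUND) → (Recover, drive_fwd)
try SIG_LOW: (Retreat, SIG_LOW) → (Approach, close_gripper)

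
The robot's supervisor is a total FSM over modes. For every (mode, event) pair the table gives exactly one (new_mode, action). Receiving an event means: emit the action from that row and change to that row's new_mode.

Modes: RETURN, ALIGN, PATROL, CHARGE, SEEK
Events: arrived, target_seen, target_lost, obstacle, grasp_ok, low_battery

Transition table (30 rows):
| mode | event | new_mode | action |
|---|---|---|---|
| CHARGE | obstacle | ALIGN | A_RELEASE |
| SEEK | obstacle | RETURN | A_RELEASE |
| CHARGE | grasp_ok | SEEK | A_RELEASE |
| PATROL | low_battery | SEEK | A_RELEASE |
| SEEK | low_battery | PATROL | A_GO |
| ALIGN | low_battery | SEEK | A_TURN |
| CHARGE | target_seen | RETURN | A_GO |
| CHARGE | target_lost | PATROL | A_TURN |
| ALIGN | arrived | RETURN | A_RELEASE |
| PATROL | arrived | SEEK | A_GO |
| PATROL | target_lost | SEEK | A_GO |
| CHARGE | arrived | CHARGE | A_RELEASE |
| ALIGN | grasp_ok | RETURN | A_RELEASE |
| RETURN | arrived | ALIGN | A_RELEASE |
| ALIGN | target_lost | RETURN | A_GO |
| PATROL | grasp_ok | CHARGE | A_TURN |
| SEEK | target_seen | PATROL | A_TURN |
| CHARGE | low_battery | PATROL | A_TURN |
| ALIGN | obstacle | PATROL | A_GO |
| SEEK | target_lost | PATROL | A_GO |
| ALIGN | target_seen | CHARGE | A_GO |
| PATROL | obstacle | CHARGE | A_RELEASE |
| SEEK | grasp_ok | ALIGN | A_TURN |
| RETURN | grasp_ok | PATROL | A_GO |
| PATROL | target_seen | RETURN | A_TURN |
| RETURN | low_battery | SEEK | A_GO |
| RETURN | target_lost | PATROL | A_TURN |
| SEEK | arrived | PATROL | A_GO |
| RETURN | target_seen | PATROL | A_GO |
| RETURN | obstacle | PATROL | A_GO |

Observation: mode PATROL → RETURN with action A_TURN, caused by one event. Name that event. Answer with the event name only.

try arrived: (PATROL, arrived) → (SEEK, A_GO)
try target_seen: (PATROL, target_seen) → (RETURN, A_TURN)  ← matches
try target_lost: (PATROL, target_lost) → (SEEK, A_GO)
try obstacle: (PATROL, obstacle) → (CHARGE, A_RELEASE)
try grasp_ok: (PATROL, grasp_ok) → (CHARGE, A_TURN)
try low_battery: (PATROL, low_battery) → (SEEK, A_RELEASE)

target_seen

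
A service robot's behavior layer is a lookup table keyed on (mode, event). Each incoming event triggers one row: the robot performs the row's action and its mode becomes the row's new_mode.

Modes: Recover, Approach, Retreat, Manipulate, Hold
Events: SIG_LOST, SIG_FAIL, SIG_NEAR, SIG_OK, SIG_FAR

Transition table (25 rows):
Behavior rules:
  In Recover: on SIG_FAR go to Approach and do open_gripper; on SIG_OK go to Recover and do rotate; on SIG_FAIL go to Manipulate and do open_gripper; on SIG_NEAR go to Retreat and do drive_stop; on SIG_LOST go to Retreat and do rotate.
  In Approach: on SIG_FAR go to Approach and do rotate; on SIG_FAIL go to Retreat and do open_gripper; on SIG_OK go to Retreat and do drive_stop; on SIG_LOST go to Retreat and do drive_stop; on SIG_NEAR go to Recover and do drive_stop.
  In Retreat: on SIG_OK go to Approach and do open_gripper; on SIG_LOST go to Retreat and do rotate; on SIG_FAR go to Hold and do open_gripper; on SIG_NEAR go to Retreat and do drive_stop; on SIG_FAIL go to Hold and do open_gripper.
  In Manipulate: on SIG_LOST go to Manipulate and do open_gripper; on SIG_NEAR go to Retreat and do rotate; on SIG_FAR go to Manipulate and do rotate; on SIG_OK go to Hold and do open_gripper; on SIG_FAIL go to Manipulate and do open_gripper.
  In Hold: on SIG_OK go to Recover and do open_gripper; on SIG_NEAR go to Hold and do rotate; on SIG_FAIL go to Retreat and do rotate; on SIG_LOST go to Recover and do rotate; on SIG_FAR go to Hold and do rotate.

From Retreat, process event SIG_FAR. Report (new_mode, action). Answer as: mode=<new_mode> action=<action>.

current mode = Retreat; filter table to that mode:
  (Retreat, SIG_OK) → (Approach, open_gripper)
  (Retreat, SIG_LOST) → (Retreat, rotate)
  (Retreat, SIG_FAR) → (Hold, open_gripper)  ← event matches
  (Retreat, SIG_NEAR) → (Retreat, drive_stop)
  (Retreat, SIG_FAIL) → (Hold, open_gripper)
event = SIG_FAR selects (Hold, open_gripper)

mode=Hold action=open_gripper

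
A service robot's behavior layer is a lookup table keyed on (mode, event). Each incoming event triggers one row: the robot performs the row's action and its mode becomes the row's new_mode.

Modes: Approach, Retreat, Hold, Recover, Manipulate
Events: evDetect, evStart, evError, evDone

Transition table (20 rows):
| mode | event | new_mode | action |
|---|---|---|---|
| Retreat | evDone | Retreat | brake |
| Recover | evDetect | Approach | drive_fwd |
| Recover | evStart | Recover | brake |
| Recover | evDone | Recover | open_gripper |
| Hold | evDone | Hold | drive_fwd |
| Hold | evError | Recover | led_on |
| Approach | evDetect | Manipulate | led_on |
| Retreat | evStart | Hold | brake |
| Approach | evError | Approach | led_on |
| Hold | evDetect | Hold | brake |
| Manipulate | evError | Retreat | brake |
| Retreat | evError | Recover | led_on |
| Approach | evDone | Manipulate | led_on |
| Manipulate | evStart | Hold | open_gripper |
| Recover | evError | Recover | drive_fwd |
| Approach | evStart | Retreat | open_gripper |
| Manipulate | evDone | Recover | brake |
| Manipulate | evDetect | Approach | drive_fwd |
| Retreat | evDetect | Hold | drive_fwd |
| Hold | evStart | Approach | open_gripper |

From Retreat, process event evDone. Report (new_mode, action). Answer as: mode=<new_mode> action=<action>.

mode=Retreat action=brake

current mode = Retreat; filter table to that mode:
  (Retreat, evDone) → (Retreat, brake)  ← event matches
  (Retreat, evStart) → (Hold, brake)
  (Retreat, evError) → (Recover, led_on)
  (Retreat, evDetect) → (Hold, drive_fwd)
event = evDone selects (Retreat, brake)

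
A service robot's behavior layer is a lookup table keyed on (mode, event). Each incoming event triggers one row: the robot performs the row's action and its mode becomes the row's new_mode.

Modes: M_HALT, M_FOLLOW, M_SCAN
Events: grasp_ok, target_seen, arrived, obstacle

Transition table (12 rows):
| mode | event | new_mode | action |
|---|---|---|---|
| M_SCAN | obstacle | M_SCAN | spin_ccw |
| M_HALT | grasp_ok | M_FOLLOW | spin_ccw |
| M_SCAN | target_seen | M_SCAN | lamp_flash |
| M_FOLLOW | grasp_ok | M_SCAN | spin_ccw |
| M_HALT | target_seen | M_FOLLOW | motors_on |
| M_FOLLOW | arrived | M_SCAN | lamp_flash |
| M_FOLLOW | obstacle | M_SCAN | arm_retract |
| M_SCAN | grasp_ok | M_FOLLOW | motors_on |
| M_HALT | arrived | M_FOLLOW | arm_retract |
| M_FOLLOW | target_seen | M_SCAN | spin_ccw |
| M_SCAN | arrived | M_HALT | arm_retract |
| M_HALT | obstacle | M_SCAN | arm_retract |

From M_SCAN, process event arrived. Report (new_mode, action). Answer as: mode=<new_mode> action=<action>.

current mode = M_SCAN; filter table to that mode:
  (M_SCAN, obstacle) → (M_SCAN, spin_ccw)
  (M_SCAN, target_seen) → (M_SCAN, lamp_flash)
  (M_SCAN, grasp_ok) → (M_FOLLOW, motors_on)
  (M_SCAN, arrived) → (M_HALT, arm_retract)  ← event matches
event = arrived selects (M_HALT, arm_retract)

mode=M_HALT action=arm_retract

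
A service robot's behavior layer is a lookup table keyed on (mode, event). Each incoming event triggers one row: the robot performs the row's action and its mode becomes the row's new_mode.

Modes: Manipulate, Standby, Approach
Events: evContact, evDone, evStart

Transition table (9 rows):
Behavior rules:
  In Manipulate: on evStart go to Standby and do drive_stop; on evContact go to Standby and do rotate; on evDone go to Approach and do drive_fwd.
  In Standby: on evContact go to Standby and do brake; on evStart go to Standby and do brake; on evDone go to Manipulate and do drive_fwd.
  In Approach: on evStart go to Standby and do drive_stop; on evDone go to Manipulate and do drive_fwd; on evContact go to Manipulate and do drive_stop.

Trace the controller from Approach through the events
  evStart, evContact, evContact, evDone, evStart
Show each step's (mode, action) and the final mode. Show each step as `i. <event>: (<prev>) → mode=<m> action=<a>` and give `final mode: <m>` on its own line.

final mode: Standby

1. evStart: (Approach) → mode=Standby action=drive_stop
2. evContact: (Standby) → mode=Standby action=brake
3. evContact: (Standby) → mode=Standby action=brake
4. evDone: (Standby) → mode=Manipulate action=drive_fwd
5. evStart: (Manipulate) → mode=Standby action=drive_stop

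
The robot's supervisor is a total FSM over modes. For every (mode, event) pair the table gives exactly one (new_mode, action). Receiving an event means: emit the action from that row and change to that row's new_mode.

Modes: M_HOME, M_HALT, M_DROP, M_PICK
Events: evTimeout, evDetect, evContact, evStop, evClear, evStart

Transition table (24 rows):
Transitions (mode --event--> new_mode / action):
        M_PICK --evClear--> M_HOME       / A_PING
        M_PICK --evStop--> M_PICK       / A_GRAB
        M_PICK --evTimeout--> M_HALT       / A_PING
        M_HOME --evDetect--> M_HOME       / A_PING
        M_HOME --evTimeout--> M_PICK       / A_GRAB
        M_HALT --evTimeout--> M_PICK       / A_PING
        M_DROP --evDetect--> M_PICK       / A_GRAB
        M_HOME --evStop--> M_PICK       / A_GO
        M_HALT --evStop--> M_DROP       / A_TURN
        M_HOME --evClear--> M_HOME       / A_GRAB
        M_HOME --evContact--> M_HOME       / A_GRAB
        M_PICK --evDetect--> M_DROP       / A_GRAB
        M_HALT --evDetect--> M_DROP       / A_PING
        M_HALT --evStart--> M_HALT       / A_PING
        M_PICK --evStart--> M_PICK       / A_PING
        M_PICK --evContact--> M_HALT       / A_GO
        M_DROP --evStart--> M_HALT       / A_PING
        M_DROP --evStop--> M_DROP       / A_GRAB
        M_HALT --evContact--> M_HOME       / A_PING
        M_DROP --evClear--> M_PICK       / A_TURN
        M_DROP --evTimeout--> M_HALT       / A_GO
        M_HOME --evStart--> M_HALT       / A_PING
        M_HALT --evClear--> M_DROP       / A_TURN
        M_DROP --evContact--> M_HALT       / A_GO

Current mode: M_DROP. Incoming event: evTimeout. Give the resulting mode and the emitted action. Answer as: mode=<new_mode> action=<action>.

mode=M_HALT action=A_GO

current mode = M_DROP; filter table to that mode:
  (M_DROP, evDetect) → (M_PICK, A_GRAB)
  (M_DROP, evStart) → (M_HALT, A_PING)
  (M_DROP, evStop) → (M_DROP, A_GRAB)
  (M_DROP, evClear) → (M_PICK, A_TURN)
  (M_DROP, evTimeout) → (M_HALT, A_GO)  ← event matches
  (M_DROP, evContact) → (M_HALT, A_GO)
event = evTimeout selects (M_HALT, A_GO)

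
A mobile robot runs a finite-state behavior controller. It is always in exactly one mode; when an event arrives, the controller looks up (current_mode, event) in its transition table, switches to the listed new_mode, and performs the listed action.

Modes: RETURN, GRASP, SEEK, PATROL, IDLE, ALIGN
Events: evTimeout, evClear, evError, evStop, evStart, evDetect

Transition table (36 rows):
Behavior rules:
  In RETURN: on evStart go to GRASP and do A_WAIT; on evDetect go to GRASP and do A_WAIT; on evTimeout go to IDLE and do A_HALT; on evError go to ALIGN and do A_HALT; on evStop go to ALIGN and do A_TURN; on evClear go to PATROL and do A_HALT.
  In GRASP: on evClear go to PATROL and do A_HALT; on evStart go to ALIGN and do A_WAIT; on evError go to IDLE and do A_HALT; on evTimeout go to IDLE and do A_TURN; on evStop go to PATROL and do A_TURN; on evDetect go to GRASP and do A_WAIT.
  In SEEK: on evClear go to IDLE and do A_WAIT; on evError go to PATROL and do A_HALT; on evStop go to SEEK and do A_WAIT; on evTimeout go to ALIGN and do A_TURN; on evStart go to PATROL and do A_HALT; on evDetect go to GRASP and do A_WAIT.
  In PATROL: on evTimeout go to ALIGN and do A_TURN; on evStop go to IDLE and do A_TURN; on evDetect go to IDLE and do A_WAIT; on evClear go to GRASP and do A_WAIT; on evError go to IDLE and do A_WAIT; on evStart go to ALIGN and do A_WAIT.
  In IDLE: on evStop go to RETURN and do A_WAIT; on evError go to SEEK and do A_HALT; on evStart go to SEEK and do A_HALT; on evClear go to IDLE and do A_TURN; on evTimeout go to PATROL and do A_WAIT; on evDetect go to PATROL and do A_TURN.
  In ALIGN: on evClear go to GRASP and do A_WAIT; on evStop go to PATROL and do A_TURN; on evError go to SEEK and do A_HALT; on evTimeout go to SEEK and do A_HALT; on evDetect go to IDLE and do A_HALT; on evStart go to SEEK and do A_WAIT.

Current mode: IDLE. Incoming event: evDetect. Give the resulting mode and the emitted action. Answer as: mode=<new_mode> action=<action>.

mode=PATROL action=A_TURN

current mode = IDLE; filter table to that mode:
  (IDLE, evStop) → (RETURN, A_WAIT)
  (IDLE, evError) → (SEEK, A_HALT)
  (IDLE, evStart) → (SEEK, A_HALT)
  (IDLE, evClear) → (IDLE, A_TURN)
  (IDLE, evTimeout) → (PATROL, A_WAIT)
  (IDLE, evDetect) → (PATROL, A_TURN)  ← event matches
event = evDetect selects (PATROL, A_TURN)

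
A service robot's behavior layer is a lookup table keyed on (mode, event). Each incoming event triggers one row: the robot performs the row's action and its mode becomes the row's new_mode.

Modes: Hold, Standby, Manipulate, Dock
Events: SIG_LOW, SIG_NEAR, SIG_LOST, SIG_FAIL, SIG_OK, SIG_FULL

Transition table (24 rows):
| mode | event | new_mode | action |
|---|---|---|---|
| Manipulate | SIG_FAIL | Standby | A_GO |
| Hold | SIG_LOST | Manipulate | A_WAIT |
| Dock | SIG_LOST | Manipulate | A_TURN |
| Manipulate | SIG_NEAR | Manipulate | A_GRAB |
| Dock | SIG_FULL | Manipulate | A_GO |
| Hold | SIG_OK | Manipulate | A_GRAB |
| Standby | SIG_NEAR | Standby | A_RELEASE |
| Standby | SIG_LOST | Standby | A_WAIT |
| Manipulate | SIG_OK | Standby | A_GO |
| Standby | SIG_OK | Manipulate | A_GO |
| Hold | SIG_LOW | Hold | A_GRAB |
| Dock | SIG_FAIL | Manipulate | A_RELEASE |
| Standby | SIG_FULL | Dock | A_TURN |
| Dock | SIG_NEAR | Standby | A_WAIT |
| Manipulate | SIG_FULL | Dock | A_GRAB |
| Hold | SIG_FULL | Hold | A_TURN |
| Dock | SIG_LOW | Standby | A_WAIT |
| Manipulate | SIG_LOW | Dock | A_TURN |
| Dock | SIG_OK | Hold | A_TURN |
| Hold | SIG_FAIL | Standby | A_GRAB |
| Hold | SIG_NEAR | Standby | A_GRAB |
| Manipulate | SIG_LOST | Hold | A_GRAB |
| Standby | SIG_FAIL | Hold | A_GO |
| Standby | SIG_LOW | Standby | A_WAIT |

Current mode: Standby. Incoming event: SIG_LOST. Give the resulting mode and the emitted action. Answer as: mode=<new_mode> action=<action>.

mode=Standby action=A_WAIT

current mode = Standby; filter table to that mode:
  (Standby, SIG_NEAR) → (Standby, A_RELEASE)
  (Standby, SIG_LOST) → (Standby, A_WAIT)  ← event matches
  (Standby, SIG_OK) → (Manipulate, A_GO)
  (Standby, SIG_FULL) → (Dock, A_TURN)
  (Standby, SIG_FAIL) → (Hold, A_GO)
  (Standby, SIG_LOW) → (Standby, A_WAIT)
event = SIG_LOST selects (Standby, A_WAIT)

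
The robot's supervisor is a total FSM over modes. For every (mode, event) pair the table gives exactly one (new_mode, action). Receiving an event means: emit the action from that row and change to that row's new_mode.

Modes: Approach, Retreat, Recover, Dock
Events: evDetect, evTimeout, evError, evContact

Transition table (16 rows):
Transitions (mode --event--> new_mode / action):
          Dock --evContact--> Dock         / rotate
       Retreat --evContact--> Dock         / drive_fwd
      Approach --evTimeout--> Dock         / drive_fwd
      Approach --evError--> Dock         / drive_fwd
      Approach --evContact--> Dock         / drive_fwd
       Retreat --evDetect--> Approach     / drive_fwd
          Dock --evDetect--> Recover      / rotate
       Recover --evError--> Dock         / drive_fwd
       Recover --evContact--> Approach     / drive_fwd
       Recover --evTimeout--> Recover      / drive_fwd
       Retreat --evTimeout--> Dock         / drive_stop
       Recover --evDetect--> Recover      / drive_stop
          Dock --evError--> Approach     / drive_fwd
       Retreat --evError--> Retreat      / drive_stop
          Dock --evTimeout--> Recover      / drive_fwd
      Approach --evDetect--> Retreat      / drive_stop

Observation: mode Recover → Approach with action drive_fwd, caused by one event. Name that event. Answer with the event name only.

try evDetect: (Recover, evDetect) → (Recover, drive_stop)
try evTimeout: (Recover, evTimeout) → (Recover, drive_fwd)
try evError: (Recover, evError) → (Dock, drive_fwd)
try evContact: (Recover, evContact) → (Approach, drive_fwd)  ← matches

evContact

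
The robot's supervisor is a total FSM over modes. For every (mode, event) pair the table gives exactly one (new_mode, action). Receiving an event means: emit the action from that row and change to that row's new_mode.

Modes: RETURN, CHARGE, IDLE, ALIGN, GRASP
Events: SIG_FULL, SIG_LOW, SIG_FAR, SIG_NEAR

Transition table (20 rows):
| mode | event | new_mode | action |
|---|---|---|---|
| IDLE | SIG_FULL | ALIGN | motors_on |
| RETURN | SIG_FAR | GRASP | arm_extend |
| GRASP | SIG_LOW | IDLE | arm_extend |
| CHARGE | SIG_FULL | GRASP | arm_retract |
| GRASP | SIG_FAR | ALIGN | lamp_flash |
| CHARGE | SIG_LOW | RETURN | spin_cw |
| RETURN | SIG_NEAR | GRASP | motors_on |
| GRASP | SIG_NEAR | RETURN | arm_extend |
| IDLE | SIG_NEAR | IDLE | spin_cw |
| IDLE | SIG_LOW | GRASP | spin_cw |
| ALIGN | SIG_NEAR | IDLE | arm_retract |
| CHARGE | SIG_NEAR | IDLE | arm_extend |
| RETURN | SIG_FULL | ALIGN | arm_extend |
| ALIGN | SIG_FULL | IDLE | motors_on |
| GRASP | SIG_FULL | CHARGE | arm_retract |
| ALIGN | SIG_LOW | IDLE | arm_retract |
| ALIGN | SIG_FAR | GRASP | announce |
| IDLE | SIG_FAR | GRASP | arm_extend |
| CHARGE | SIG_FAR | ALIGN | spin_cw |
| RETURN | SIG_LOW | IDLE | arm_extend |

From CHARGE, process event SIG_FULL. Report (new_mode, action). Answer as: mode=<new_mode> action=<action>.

mode=GRASP action=arm_retract

current mode = CHARGE; filter table to that mode:
  (CHARGE, SIG_FULL) → (GRASP, arm_retract)  ← event matches
  (CHARGE, SIG_LOW) → (RETURN, spin_cw)
  (CHARGE, SIG_NEAR) → (IDLE, arm_extend)
  (CHARGE, SIG_FAR) → (ALIGN, spin_cw)
event = SIG_FULL selects (GRASP, arm_retract)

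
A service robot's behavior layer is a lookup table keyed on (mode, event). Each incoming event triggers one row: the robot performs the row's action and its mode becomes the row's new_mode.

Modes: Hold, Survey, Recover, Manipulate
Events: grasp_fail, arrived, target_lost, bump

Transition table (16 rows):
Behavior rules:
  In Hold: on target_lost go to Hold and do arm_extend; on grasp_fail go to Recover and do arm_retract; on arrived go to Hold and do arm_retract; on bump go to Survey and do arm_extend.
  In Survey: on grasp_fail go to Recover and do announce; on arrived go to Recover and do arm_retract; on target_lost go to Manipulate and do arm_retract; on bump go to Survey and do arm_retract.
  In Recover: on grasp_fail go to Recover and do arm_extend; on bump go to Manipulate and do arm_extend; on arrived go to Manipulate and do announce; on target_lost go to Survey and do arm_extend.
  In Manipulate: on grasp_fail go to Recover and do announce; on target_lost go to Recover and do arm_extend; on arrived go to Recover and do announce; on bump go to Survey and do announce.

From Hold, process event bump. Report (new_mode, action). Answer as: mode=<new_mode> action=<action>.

current mode = Hold; filter table to that mode:
  (Hold, target_lost) → (Hold, arm_extend)
  (Hold, grasp_fail) → (Recover, arm_retract)
  (Hold, arrived) → (Hold, arm_retract)
  (Hold, bump) → (Survey, arm_extend)  ← event matches
event = bump selects (Survey, arm_extend)

mode=Survey action=arm_extend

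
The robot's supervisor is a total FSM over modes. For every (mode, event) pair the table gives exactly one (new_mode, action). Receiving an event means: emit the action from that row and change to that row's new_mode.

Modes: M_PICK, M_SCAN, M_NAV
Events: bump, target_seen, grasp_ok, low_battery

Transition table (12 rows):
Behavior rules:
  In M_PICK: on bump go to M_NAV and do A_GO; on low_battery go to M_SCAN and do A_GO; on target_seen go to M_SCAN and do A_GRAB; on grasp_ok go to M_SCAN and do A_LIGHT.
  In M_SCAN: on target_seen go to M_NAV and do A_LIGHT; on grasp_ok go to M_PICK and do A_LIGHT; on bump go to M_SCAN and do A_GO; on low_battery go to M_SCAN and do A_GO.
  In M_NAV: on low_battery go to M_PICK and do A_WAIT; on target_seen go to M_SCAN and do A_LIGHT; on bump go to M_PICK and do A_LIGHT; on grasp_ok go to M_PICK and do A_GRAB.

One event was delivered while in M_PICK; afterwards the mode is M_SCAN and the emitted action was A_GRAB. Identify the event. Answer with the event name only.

target_seen

try bump: (M_PICK, bump) → (M_NAV, A_GO)
try target_seen: (M_PICK, target_seen) → (M_SCAN, A_GRAB)  ← matches
try grasp_ok: (M_PICK, grasp_ok) → (M_SCAN, A_LIGHT)
try low_battery: (M_PICK, low_battery) → (M_SCAN, A_GO)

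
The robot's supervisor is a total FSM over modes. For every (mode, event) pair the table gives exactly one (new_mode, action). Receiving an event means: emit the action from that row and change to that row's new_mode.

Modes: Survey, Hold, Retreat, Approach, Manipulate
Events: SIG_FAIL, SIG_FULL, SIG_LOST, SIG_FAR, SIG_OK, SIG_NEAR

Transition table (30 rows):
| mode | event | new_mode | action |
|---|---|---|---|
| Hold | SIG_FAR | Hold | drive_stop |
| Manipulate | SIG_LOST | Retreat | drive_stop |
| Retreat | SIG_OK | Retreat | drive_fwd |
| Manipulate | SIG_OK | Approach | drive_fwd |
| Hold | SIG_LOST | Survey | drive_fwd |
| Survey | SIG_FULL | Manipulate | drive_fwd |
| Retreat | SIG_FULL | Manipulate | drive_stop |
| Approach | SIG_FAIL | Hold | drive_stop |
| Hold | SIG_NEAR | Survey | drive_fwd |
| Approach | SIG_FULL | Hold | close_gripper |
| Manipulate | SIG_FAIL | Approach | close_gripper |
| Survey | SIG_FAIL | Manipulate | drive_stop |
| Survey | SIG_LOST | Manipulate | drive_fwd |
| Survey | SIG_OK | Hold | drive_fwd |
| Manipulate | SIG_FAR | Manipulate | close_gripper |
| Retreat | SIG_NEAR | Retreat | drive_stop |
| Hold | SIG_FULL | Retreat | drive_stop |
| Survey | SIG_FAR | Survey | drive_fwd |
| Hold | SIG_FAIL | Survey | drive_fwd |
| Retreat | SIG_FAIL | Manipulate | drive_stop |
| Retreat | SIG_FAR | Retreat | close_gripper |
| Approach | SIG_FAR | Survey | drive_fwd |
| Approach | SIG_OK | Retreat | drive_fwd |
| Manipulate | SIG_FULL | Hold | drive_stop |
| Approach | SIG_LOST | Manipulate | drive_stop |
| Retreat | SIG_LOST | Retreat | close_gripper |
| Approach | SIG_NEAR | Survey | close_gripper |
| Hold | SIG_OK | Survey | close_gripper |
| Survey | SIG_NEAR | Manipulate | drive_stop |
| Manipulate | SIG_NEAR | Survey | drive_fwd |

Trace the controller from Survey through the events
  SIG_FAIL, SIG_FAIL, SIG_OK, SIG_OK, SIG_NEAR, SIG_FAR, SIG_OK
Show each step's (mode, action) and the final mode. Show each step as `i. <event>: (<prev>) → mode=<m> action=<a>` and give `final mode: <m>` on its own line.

final mode: Retreat

1. SIG_FAIL: (Survey) → mode=Manipulate action=drive_stop
2. SIG_FAIL: (Manipulate) → mode=Approach action=close_gripper
3. SIG_OK: (Approach) → mode=Retreat action=drive_fwd
4. SIG_OK: (Retreat) → mode=Retreat action=drive_fwd
5. SIG_NEAR: (Retreat) → mode=Retreat action=drive_stop
6. SIG_FAR: (Retreat) → mode=Retreat action=close_gripper
7. SIG_OK: (Retreat) → mode=Retreat action=drive_fwd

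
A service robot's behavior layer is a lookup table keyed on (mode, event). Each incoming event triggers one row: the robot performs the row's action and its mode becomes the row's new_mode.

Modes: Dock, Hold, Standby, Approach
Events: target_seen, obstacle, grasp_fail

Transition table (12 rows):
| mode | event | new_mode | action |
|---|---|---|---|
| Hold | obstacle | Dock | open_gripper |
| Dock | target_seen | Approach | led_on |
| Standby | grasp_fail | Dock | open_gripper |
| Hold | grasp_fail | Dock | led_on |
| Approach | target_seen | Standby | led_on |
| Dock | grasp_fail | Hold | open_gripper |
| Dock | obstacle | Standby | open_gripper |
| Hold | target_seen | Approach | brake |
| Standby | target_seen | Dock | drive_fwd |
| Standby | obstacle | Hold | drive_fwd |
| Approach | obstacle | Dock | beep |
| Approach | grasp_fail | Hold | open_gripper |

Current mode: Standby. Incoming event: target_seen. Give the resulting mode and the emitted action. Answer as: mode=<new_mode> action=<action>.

mode=Dock action=drive_fwd

current mode = Standby; filter table to that mode:
  (Standby, grasp_fail) → (Dock, open_gripper)
  (Standby, target_seen) → (Dock, drive_fwd)  ← event matches
  (Standby, obstacle) → (Hold, drive_fwd)
event = target_seen selects (Dock, drive_fwd)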